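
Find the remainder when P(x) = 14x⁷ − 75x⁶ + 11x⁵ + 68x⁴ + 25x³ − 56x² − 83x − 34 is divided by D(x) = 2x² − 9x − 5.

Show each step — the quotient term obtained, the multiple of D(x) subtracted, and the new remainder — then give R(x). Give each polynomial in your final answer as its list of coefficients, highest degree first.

R = [6, -4]

Step 1: lead(14x⁷ − 75x⁶ + 11x⁵ + 68x⁴ + 25x³ − 56x² − 83x − 34) ÷ lead(D) = 14x⁷ ÷ 2x² = 7x⁵. Subtract (7x⁵)·D = 14x⁷ − 63x⁶ − 35x⁵. Remainder: −12x⁶ + 46x⁵ + 68x⁴ + 25x³ − 56x² − 83x − 34.
Step 2: lead(−12x⁶ + 46x⁵ + 68x⁴ + 25x³ − 56x² − 83x − 34) ÷ lead(D) = −12x⁶ ÷ 2x² = −6x⁴. Subtract (−6x⁴)·D = −12x⁶ + 54x⁵ + 30x⁴. Remainder: −8x⁵ + 38x⁴ + 25x³ − 56x² − 83x − 34.
Step 3: lead(−8x⁵ + 38x⁴ + 25x³ − 56x² − 83x − 34) ÷ lead(D) = −8x⁵ ÷ 2x² = −4x³. Subtract (−4x³)·D = −8x⁵ + 36x⁴ + 20x³. Remainder: 2x⁴ + 5x³ − 56x² − 83x − 34.
Step 4: lead(2x⁴ + 5x³ − 56x² − 83x − 34) ÷ lead(D) = 2x⁴ ÷ 2x² = x². Subtract (x²)·D = 2x⁴ − 9x³ − 5x². Remainder: 14x³ − 51x² − 83x − 34.
Step 5: lead(14x³ − 51x² − 83x − 34) ÷ lead(D) = 14x³ ÷ 2x² = 7x. Subtract (7x)·D = 14x³ − 63x² − 35x. Remainder: 12x² − 48x − 34.
Step 6: lead(12x² − 48x − 34) ÷ lead(D) = 12x² ÷ 2x² = 6. Subtract (6)·D = 12x² − 54x − 30. Remainder: 6x − 4.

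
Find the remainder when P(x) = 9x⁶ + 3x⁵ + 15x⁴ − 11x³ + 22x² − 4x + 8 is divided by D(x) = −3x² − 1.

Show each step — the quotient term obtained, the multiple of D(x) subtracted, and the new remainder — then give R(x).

R(x) = 2

Step 1: lead(9x⁶ + 3x⁵ + 15x⁴ − 11x³ + 22x² − 4x + 8) ÷ lead(D) = 9x⁶ ÷ −3x² = −3x⁴. Subtract (−3x⁴)·D = 9x⁶ + 3x⁴. Remainder: 3x⁵ + 12x⁴ − 11x³ + 22x² − 4x + 8.
Step 2: lead(3x⁵ + 12x⁴ − 11x³ + 22x² − 4x + 8) ÷ lead(D) = 3x⁵ ÷ −3x² = −x³. Subtract (−x³)·D = 3x⁵ + x³. Remainder: 12x⁴ − 12x³ + 22x² − 4x + 8.
Step 3: lead(12x⁴ − 12x³ + 22x² − 4x + 8) ÷ lead(D) = 12x⁴ ÷ −3x² = −4x². Subtract (−4x²)·D = 12x⁴ + 4x². Remainder: −12x³ + 18x² − 4x + 8.
Step 4: lead(−12x³ + 18x² − 4x + 8) ÷ lead(D) = −12x³ ÷ −3x² = 4x. Subtract (4x)·D = −12x³ − 4x. Remainder: 18x² + 8.
Step 5: lead(18x² + 8) ÷ lead(D) = 18x² ÷ −3x² = −6. Subtract (−6)·D = 18x² + 6. Remainder: 2.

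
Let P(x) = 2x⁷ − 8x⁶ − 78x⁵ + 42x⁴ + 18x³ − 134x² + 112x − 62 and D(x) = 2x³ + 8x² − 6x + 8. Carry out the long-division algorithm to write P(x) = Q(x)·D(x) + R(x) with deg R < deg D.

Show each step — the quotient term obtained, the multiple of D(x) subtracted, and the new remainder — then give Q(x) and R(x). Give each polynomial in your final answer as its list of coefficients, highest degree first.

Q = [1, -8, -4, 9, -7]; R = [8, -2, -6]

Step 1: lead(2x⁷ − 8x⁶ − 78x⁵ + 42x⁴ + 18x³ − 134x² + 112x − 62) ÷ lead(D) = 2x⁷ ÷ 2x³ = x⁴. Subtract (x⁴)·D = 2x⁷ + 8x⁶ − 6x⁵ + 8x⁴. Remainder: −16x⁶ − 72x⁵ + 34x⁴ + 18x³ − 134x² + 112x − 62.
Step 2: lead(−16x⁶ − 72x⁵ + 34x⁴ + 18x³ − 134x² + 112x − 62) ÷ lead(D) = −16x⁶ ÷ 2x³ = −8x³. Subtract (−8x³)·D = −16x⁶ − 64x⁵ + 48x⁴ − 64x³. Remainder: −8x⁵ − 14x⁴ + 82x³ − 134x² + 112x − 62.
Step 3: lead(−8x⁵ − 14x⁴ + 82x³ − 134x² + 112x − 62) ÷ lead(D) = −8x⁵ ÷ 2x³ = −4x². Subtract (−4x²)·D = −8x⁵ − 32x⁴ + 24x³ − 32x². Remainder: 18x⁴ + 58x³ − 102x² + 112x − 62.
Step 4: lead(18x⁴ + 58x³ − 102x² + 112x − 62) ÷ lead(D) = 18x⁴ ÷ 2x³ = 9x. Subtract (9x)·D = 18x⁴ + 72x³ − 54x² + 72x. Remainder: −14x³ − 48x² + 40x − 62.
Step 5: lead(−14x³ − 48x² + 40x − 62) ÷ lead(D) = −14x³ ÷ 2x³ = −7. Subtract (−7)·D = −14x³ − 56x² + 42x − 56. Remainder: 8x² − 2x − 6.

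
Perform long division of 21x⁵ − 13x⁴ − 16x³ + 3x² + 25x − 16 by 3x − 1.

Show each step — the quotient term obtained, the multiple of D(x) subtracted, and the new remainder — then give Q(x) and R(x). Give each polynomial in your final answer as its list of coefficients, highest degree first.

Q = [7, -2, -6, -1, 8]; R = [-8]

Step 1: lead(21x⁵ − 13x⁴ − 16x³ + 3x² + 25x − 16) ÷ lead(D) = 21x⁵ ÷ 3x = 7x⁴. Subtract (7x⁴)·D = 21x⁵ − 7x⁴. Remainder: −6x⁴ − 16x³ + 3x² + 25x − 16.
Step 2: lead(−6x⁴ − 16x³ + 3x² + 25x − 16) ÷ lead(D) = −6x⁴ ÷ 3x = −2x³. Subtract (−2x³)·D = −6x⁴ + 2x³. Remainder: −18x³ + 3x² + 25x − 16.
Step 3: lead(−18x³ + 3x² + 25x − 16) ÷ lead(D) = −18x³ ÷ 3x = −6x². Subtract (−6x²)·D = −18x³ + 6x². Remainder: −3x² + 25x − 16.
Step 4: lead(−3x² + 25x − 16) ÷ lead(D) = −3x² ÷ 3x = −x. Subtract (−x)·D = −3x² + x. Remainder: 24x − 16.
Step 5: lead(24x − 16) ÷ lead(D) = 24x ÷ 3x = 8. Subtract (8)·D = 24x − 8. Remainder: −8.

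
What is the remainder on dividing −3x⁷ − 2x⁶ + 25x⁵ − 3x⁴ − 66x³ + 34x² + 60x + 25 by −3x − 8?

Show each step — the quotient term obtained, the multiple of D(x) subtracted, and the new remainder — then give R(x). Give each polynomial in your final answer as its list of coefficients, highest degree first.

Step 1: lead(−3x⁷ − 2x⁶ + 25x⁵ − 3x⁴ − 66x³ + 34x² + 60x + 25) ÷ lead(D) = −3x⁷ ÷ −3x = x⁶. Subtract (x⁶)·D = −3x⁷ − 8x⁶. Remainder: 6x⁶ + 25x⁵ − 3x⁴ − 66x³ + 34x² + 60x + 25.
Step 2: lead(6x⁶ + 25x⁵ − 3x⁴ − 66x³ + 34x² + 60x + 25) ÷ lead(D) = 6x⁶ ÷ −3x = −2x⁵. Subtract (−2x⁵)·D = 6x⁶ + 16x⁵. Remainder: 9x⁵ − 3x⁴ − 66x³ + 34x² + 60x + 25.
Step 3: lead(9x⁵ − 3x⁴ − 66x³ + 34x² + 60x + 25) ÷ lead(D) = 9x⁵ ÷ −3x = −3x⁴. Subtract (−3x⁴)·D = 9x⁵ + 24x⁴. Remainder: −27x⁴ − 66x³ + 34x² + 60x + 25.
Step 4: lead(−27x⁴ − 66x³ + 34x² + 60x + 25) ÷ lead(D) = −27x⁴ ÷ −3x = 9x³. Subtract (9x³)·D = −27x⁴ − 72x³. Remainder: 6x³ + 34x² + 60x + 25.
Step 5: lead(6x³ + 34x² + 60x + 25) ÷ lead(D) = 6x³ ÷ −3x = −2x². Subtract (−2x²)·D = 6x³ + 16x². Remainder: 18x² + 60x + 25.
Step 6: lead(18x² + 60x + 25) ÷ lead(D) = 18x² ÷ −3x = −6x. Subtract (−6x)·D = 18x² + 48x. Remainder: 12x + 25.
Step 7: lead(12x + 25) ÷ lead(D) = 12x ÷ −3x = −4. Subtract (−4)·D = 12x + 32. Remainder: −7.

R = [-7]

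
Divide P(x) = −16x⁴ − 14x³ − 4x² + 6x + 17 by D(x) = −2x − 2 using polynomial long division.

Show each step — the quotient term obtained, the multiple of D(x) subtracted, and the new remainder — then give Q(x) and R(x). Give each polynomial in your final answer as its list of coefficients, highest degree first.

Q = [8, -1, 3, -6]; R = [5]

Step 1: lead(−16x⁴ − 14x³ − 4x² + 6x + 17) ÷ lead(D) = −16x⁴ ÷ −2x = 8x³. Subtract (8x³)·D = −16x⁴ − 16x³. Remainder: 2x³ − 4x² + 6x + 17.
Step 2: lead(2x³ − 4x² + 6x + 17) ÷ lead(D) = 2x³ ÷ −2x = −x². Subtract (−x²)·D = 2x³ + 2x². Remainder: −6x² + 6x + 17.
Step 3: lead(−6x² + 6x + 17) ÷ lead(D) = −6x² ÷ −2x = 3x. Subtract (3x)·D = −6x² − 6x. Remainder: 12x + 17.
Step 4: lead(12x + 17) ÷ lead(D) = 12x ÷ −2x = −6. Subtract (−6)·D = 12x + 12. Remainder: 5.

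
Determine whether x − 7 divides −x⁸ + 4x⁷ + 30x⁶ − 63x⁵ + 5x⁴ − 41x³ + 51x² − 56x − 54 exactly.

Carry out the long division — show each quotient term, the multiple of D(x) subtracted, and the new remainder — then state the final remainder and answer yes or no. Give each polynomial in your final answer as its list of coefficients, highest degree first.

Step 1: lead(−x⁸ + 4x⁷ + 30x⁶ − 63x⁵ + 5x⁴ − 41x³ + 51x² − 56x − 54) ÷ lead(D) = −x⁸ ÷ x = −x⁷. Subtract (−x⁷)·D = −x⁸ + 7x⁷. Remainder: −3x⁷ + 30x⁶ − 63x⁵ + 5x⁴ − 41x³ + 51x² − 56x − 54.
Step 2: lead(−3x⁷ + 30x⁶ − 63x⁵ + 5x⁴ − 41x³ + 51x² − 56x − 54) ÷ lead(D) = −3x⁷ ÷ x = −3x⁶. Subtract (−3x⁶)·D = −3x⁷ + 21x⁶. Remainder: 9x⁶ − 63x⁵ + 5x⁴ − 41x³ + 51x² − 56x − 54.
Step 3: lead(9x⁶ − 63x⁵ + 5x⁴ − 41x³ + 51x² − 56x − 54) ÷ lead(D) = 9x⁶ ÷ x = 9x⁵. Subtract (9x⁵)·D = 9x⁶ − 63x⁵. Remainder: 5x⁴ − 41x³ + 51x² − 56x − 54.
Step 4: lead(5x⁴ − 41x³ + 51x² − 56x − 54) ÷ lead(D) = 5x⁴ ÷ x = 5x³. Subtract (5x³)·D = 5x⁴ − 35x³. Remainder: −6x³ + 51x² − 56x − 54.
Step 5: lead(−6x³ + 51x² − 56x − 54) ÷ lead(D) = −6x³ ÷ x = −6x². Subtract (−6x²)·D = −6x³ + 42x². Remainder: 9x² − 56x − 54.
Step 6: lead(9x² − 56x − 54) ÷ lead(D) = 9x² ÷ x = 9x. Subtract (9x)·D = 9x² − 63x. Remainder: 7x − 54.
Step 7: lead(7x − 54) ÷ lead(D) = 7x ÷ x = 7. Subtract (7)·D = 7x − 49. Remainder: −5.

R = [-5], so D(x) is not a factor of P(x). no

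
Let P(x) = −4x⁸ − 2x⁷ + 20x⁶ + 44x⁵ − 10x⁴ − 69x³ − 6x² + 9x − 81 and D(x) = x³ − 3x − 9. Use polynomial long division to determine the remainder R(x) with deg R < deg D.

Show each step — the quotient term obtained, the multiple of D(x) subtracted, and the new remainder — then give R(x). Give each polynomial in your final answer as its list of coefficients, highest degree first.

Step 1: lead(−4x⁸ − 2x⁷ + 20x⁶ + 44x⁵ − 10x⁴ − 69x³ − 6x² + 9x − 81) ÷ lead(D) = −4x⁸ ÷ x³ = −4x⁵. Subtract (−4x⁵)·D = −4x⁸ + 12x⁶ + 36x⁵. Remainder: −2x⁷ + 8x⁶ + 8x⁵ − 10x⁴ − 69x³ − 6x² + 9x − 81.
Step 2: lead(−2x⁷ + 8x⁶ + 8x⁵ − 10x⁴ − 69x³ − 6x² + 9x − 81) ÷ lead(D) = −2x⁷ ÷ x³ = −2x⁴. Subtract (−2x⁴)·D = −2x⁷ + 6x⁵ + 18x⁴. Remainder: 8x⁶ + 2x⁵ − 28x⁴ − 69x³ − 6x² + 9x − 81.
Step 3: lead(8x⁶ + 2x⁵ − 28x⁴ − 69x³ − 6x² + 9x − 81) ÷ lead(D) = 8x⁶ ÷ x³ = 8x³. Subtract (8x³)·D = 8x⁶ − 24x⁴ − 72x³. Remainder: 2x⁵ − 4x⁴ + 3x³ − 6x² + 9x − 81.
Step 4: lead(2x⁵ − 4x⁴ + 3x³ − 6x² + 9x − 81) ÷ lead(D) = 2x⁵ ÷ x³ = 2x². Subtract (2x²)·D = 2x⁵ − 6x³ − 18x². Remainder: −4x⁴ + 9x³ + 12x² + 9x − 81.
Step 5: lead(−4x⁴ + 9x³ + 12x² + 9x − 81) ÷ lead(D) = −4x⁴ ÷ x³ = −4x. Subtract (−4x)·D = −4x⁴ + 12x² + 36x. Remainder: 9x³ − 27x − 81.
Step 6: lead(9x³ − 27x − 81) ÷ lead(D) = 9x³ ÷ x³ = 9. Subtract (9)·D = 9x³ − 27x − 81. Remainder: 0.

R = [0]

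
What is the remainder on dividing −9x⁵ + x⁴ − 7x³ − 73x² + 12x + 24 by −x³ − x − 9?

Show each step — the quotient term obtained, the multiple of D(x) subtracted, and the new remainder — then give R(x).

Step 1: lead(−9x⁵ + x⁴ − 7x³ − 73x² + 12x + 24) ÷ lead(D) = −9x⁵ ÷ −x³ = 9x². Subtract (9x²)·D = −9x⁵ − 9x³ − 81x². Remainder: x⁴ + 2x³ + 8x² + 12x + 24.
Step 2: lead(x⁴ + 2x³ + 8x² + 12x + 24) ÷ lead(D) = x⁴ ÷ −x³ = −x. Subtract (−x)·D = x⁴ + x² + 9x. Remainder: 2x³ + 7x² + 3x + 24.
Step 3: lead(2x³ + 7x² + 3x + 24) ÷ lead(D) = 2x³ ÷ −x³ = −2. Subtract (−2)·D = 2x³ + 2x + 18. Remainder: 7x² + x + 6.

R(x) = 7x² + x + 6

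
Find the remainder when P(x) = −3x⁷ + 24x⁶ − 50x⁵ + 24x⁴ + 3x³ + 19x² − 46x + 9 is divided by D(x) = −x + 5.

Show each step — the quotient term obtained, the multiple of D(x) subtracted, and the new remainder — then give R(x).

Step 1: lead(−3x⁷ + 24x⁶ − 50x⁵ + 24x⁴ + 3x³ + 19x² − 46x + 9) ÷ lead(D) = −3x⁷ ÷ −x = 3x⁶. Subtract (3x⁶)·D = −3x⁷ + 15x⁶. Remainder: 9x⁶ − 50x⁵ + 24x⁴ + 3x³ + 19x² − 46x + 9.
Step 2: lead(9x⁶ − 50x⁵ + 24x⁴ + 3x³ + 19x² − 46x + 9) ÷ lead(D) = 9x⁶ ÷ −x = −9x⁵. Subtract (−9x⁵)·D = 9x⁶ − 45x⁵. Remainder: −5x⁵ + 24x⁴ + 3x³ + 19x² − 46x + 9.
Step 3: lead(−5x⁵ + 24x⁴ + 3x³ + 19x² − 46x + 9) ÷ lead(D) = −5x⁵ ÷ −x = 5x⁴. Subtract (5x⁴)·D = −5x⁵ + 25x⁴. Remainder: −x⁴ + 3x³ + 19x² − 46x + 9.
Step 4: lead(−x⁴ + 3x³ + 19x² − 46x + 9) ÷ lead(D) = −x⁴ ÷ −x = x³. Subtract (x³)·D = −x⁴ + 5x³. Remainder: −2x³ + 19x² − 46x + 9.
Step 5: lead(−2x³ + 19x² − 46x + 9) ÷ lead(D) = −2x³ ÷ −x = 2x². Subtract (2x²)·D = −2x³ + 10x². Remainder: 9x² − 46x + 9.
Step 6: lead(9x² − 46x + 9) ÷ lead(D) = 9x² ÷ −x = −9x. Subtract (−9x)·D = 9x² − 45x. Remainder: −x + 9.
Step 7: lead(−x + 9) ÷ lead(D) = −x ÷ −x = 1. Subtract (1)·D = −x + 5. Remainder: 4.

R(x) = 4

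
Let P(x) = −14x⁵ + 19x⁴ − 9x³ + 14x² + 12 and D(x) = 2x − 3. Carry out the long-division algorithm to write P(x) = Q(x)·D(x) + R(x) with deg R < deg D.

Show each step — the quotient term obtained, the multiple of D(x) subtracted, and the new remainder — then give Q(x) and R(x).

Q(x) = −7x⁴ − x³ − 6x² − 2x − 3; R(x) = 3

Step 1: lead(−14x⁵ + 19x⁴ − 9x³ + 14x² + 12) ÷ lead(D) = −14x⁵ ÷ 2x = −7x⁴. Subtract (−7x⁴)·D = −14x⁵ + 21x⁴. Remainder: −2x⁴ − 9x³ + 14x² + 12.
Step 2: lead(−2x⁴ − 9x³ + 14x² + 12) ÷ lead(D) = −2x⁴ ÷ 2x = −x³. Subtract (−x³)·D = −2x⁴ + 3x³. Remainder: −12x³ + 14x² + 12.
Step 3: lead(−12x³ + 14x² + 12) ÷ lead(D) = −12x³ ÷ 2x = −6x². Subtract (−6x²)·D = −12x³ + 18x². Remainder: −4x² + 12.
Step 4: lead(−4x² + 12) ÷ lead(D) = −4x² ÷ 2x = −2x. Subtract (−2x)·D = −4x² + 6x. Remainder: −6x + 12.
Step 5: lead(−6x + 12) ÷ lead(D) = −6x ÷ 2x = −3. Subtract (−3)·D = −6x + 9. Remainder: 3.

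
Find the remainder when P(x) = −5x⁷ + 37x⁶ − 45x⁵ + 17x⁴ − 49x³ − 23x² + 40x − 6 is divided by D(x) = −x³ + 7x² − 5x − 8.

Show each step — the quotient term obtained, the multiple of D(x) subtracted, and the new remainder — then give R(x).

R(x) = −6

Step 1: lead(−5x⁷ + 37x⁶ − 45x⁵ + 17x⁴ − 49x³ − 23x² + 40x − 6) ÷ lead(D) = −5x⁷ ÷ −x³ = 5x⁴. Subtract (5x⁴)·D = −5x⁷ + 35x⁶ − 25x⁵ − 40x⁴. Remainder: 2x⁶ − 20x⁵ + 57x⁴ − 49x³ − 23x² + 40x − 6.
Step 2: lead(2x⁶ − 20x⁵ + 57x⁴ − 49x³ − 23x² + 40x − 6) ÷ lead(D) = 2x⁶ ÷ −x³ = −2x³. Subtract (−2x³)·D = 2x⁶ − 14x⁵ + 10x⁴ + 16x³. Remainder: −6x⁵ + 47x⁴ − 65x³ − 23x² + 40x − 6.
Step 3: lead(−6x⁵ + 47x⁴ − 65x³ − 23x² + 40x − 6) ÷ lead(D) = −6x⁵ ÷ −x³ = 6x². Subtract (6x²)·D = −6x⁵ + 42x⁴ − 30x³ − 48x². Remainder: 5x⁴ − 35x³ + 25x² + 40x − 6.
Step 4: lead(5x⁴ − 35x³ + 25x² + 40x − 6) ÷ lead(D) = 5x⁴ ÷ −x³ = −5x. Subtract (−5x)·D = 5x⁴ − 35x³ + 25x² + 40x. Remainder: −6.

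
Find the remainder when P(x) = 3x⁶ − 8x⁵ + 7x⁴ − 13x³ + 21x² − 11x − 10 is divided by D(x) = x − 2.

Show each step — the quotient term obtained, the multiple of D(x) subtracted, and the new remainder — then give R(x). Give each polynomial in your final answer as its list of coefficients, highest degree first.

Step 1: lead(3x⁶ − 8x⁵ + 7x⁴ − 13x³ + 21x² − 11x − 10) ÷ lead(D) = 3x⁶ ÷ x = 3x⁵. Subtract (3x⁵)·D = 3x⁶ − 6x⁵. Remainder: −2x⁵ + 7x⁴ − 13x³ + 21x² − 11x − 10.
Step 2: lead(−2x⁵ + 7x⁴ − 13x³ + 21x² − 11x − 10) ÷ lead(D) = −2x⁵ ÷ x = −2x⁴. Subtract (−2x⁴)·D = −2x⁵ + 4x⁴. Remainder: 3x⁴ − 13x³ + 21x² − 11x − 10.
Step 3: lead(3x⁴ − 13x³ + 21x² − 11x − 10) ÷ lead(D) = 3x⁴ ÷ x = 3x³. Subtract (3x³)·D = 3x⁴ − 6x³. Remainder: −7x³ + 21x² − 11x − 10.
Step 4: lead(−7x³ + 21x² − 11x − 10) ÷ lead(D) = −7x³ ÷ x = −7x². Subtract (−7x²)·D = −7x³ + 14x². Remainder: 7x² − 11x − 10.
Step 5: lead(7x² − 11x − 10) ÷ lead(D) = 7x² ÷ x = 7x. Subtract (7x)·D = 7x² − 14x. Remainder: 3x − 10.
Step 6: lead(3x − 10) ÷ lead(D) = 3x ÷ x = 3. Subtract (3)·D = 3x − 6. Remainder: −4.

R = [-4]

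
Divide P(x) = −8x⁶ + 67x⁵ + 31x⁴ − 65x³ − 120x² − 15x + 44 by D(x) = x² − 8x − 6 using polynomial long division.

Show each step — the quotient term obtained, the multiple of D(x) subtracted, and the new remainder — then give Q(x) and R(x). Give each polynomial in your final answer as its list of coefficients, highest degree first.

Q = [-8, 3, 7, 9, -6]; R = [-9, 8]

Step 1: lead(−8x⁶ + 67x⁵ + 31x⁴ − 65x³ − 120x² − 15x + 44) ÷ lead(D) = −8x⁶ ÷ x² = −8x⁴. Subtract (−8x⁴)·D = −8x⁶ + 64x⁵ + 48x⁴. Remainder: 3x⁵ − 17x⁴ − 65x³ − 120x² − 15x + 44.
Step 2: lead(3x⁵ − 17x⁴ − 65x³ − 120x² − 15x + 44) ÷ lead(D) = 3x⁵ ÷ x² = 3x³. Subtract (3x³)·D = 3x⁵ − 24x⁴ − 18x³. Remainder: 7x⁴ − 47x³ − 120x² − 15x + 44.
Step 3: lead(7x⁴ − 47x³ − 120x² − 15x + 44) ÷ lead(D) = 7x⁴ ÷ x² = 7x². Subtract (7x²)·D = 7x⁴ − 56x³ − 42x². Remainder: 9x³ − 78x² − 15x + 44.
Step 4: lead(9x³ − 78x² − 15x + 44) ÷ lead(D) = 9x³ ÷ x² = 9x. Subtract (9x)·D = 9x³ − 72x² − 54x. Remainder: −6x² + 39x + 44.
Step 5: lead(−6x² + 39x + 44) ÷ lead(D) = −6x² ÷ x² = −6. Subtract (−6)·D = −6x² + 48x + 36. Remainder: −9x + 8.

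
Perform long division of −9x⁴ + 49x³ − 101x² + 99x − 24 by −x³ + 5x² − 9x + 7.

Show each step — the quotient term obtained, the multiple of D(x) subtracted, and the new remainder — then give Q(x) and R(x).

Step 1: lead(−9x⁴ + 49x³ − 101x² + 99x − 24) ÷ lead(D) = −9x⁴ ÷ −x³ = 9x. Subtract (9x)·D = −9x⁴ + 45x³ − 81x² + 63x. Remainder: 4x³ − 20x² + 36x − 24.
Step 2: lead(4x³ − 20x² + 36x − 24) ÷ lead(D) = 4x³ ÷ −x³ = −4. Subtract (−4)·D = 4x³ − 20x² + 36x − 28. Remainder: 4.

Q(x) = 9x − 4; R(x) = 4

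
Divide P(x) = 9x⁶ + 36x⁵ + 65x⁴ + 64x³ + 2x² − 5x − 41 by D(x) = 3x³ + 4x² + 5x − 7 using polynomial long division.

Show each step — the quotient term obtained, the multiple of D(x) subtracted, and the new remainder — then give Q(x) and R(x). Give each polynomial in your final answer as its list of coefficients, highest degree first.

Q = [3, 8, 6, 7]; R = [2, 8]

Step 1: lead(9x⁶ + 36x⁵ + 65x⁴ + 64x³ + 2x² − 5x − 41) ÷ lead(D) = 9x⁶ ÷ 3x³ = 3x³. Subtract (3x³)·D = 9x⁶ + 12x⁵ + 15x⁴ − 21x³. Remainder: 24x⁵ + 50x⁴ + 85x³ + 2x² − 5x − 41.
Step 2: lead(24x⁵ + 50x⁴ + 85x³ + 2x² − 5x − 41) ÷ lead(D) = 24x⁵ ÷ 3x³ = 8x². Subtract (8x²)·D = 24x⁵ + 32x⁴ + 40x³ − 56x². Remainder: 18x⁴ + 45x³ + 58x² − 5x − 41.
Step 3: lead(18x⁴ + 45x³ + 58x² − 5x − 41) ÷ lead(D) = 18x⁴ ÷ 3x³ = 6x. Subtract (6x)·D = 18x⁴ + 24x³ + 30x² − 42x. Remainder: 21x³ + 28x² + 37x − 41.
Step 4: lead(21x³ + 28x² + 37x − 41) ÷ lead(D) = 21x³ ÷ 3x³ = 7. Subtract (7)·D = 21x³ + 28x² + 35x − 49. Remainder: 2x + 8.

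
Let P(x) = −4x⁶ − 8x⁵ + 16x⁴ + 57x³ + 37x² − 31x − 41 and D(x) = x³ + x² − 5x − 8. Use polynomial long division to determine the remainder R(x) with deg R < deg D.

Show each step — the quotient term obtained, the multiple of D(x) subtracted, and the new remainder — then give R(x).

Step 1: lead(−4x⁶ − 8x⁵ + 16x⁴ + 57x³ + 37x² − 31x − 41) ÷ lead(D) = −4x⁶ ÷ x³ = −4x³. Subtract (−4x³)·D = −4x⁶ − 4x⁵ + 20x⁴ + 32x³. Remainder: −4x⁵ − 4x⁴ + 25x³ + 37x² − 31x − 41.
Step 2: lead(−4x⁵ − 4x⁴ + 25x³ + 37x² − 31x − 41) ÷ lead(D) = −4x⁵ ÷ x³ = −4x². Subtract (−4x²)·D = −4x⁵ − 4x⁴ + 20x³ + 32x². Remainder: 5x³ + 5x² − 31x − 41.
Step 3: lead(5x³ + 5x² − 31x − 41) ÷ lead(D) = 5x³ ÷ x³ = 5. Subtract (5)·D = 5x³ + 5x² − 25x − 40. Remainder: −6x − 1.

R(x) = −6x − 1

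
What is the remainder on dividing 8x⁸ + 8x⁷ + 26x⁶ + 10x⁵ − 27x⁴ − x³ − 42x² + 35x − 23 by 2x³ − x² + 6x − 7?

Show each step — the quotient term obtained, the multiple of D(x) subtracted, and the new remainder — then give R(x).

Step 1: lead(8x⁸ + 8x⁷ + 26x⁶ + 10x⁵ − 27x⁴ − x³ − 42x² + 35x − 23) ÷ lead(D) = 8x⁸ ÷ 2x³ = 4x⁵. Subtract (4x⁵)·D = 8x⁸ − 4x⁷ + 24x⁶ − 28x⁵. Remainder: 12x⁷ + 2x⁶ + 38x⁵ − 27x⁴ − x³ − 42x² + 35x − 23.
Step 2: lead(12x⁷ + 2x⁶ + 38x⁵ − 27x⁴ − x³ − 42x² + 35x − 23) ÷ lead(D) = 12x⁷ ÷ 2x³ = 6x⁴. Subtract (6x⁴)·D = 12x⁷ − 6x⁶ + 36x⁵ − 42x⁴. Remainder: 8x⁶ + 2x⁵ + 15x⁴ − x³ − 42x² + 35x − 23.
Step 3: lead(8x⁶ + 2x⁵ + 15x⁴ − x³ − 42x² + 35x − 23) ÷ lead(D) = 8x⁶ ÷ 2x³ = 4x³. Subtract (4x³)·D = 8x⁶ − 4x⁵ + 24x⁴ − 28x³. Remainder: 6x⁵ − 9x⁴ + 27x³ − 42x² + 35x − 23.
Step 4: lead(6x⁵ − 9x⁴ + 27x³ − 42x² + 35x − 23) ÷ lead(D) = 6x⁵ ÷ 2x³ = 3x². Subtract (3x²)·D = 6x⁵ − 3x⁴ + 18x³ − 21x². Remainder: −6x⁴ + 9x³ − 21x² + 35x − 23.
Step 5: lead(−6x⁴ + 9x³ − 21x² + 35x − 23) ÷ lead(D) = −6x⁴ ÷ 2x³ = −3x. Subtract (−3x)·D = −6x⁴ + 3x³ − 18x² + 21x. Remainder: 6x³ − 3x² + 14x − 23.
Step 6: lead(6x³ − 3x² + 14x − 23) ÷ lead(D) = 6x³ ÷ 2x³ = 3. Subtract (3)·D = 6x³ − 3x² + 18x − 21. Remainder: −4x − 2.

R(x) = −4x − 2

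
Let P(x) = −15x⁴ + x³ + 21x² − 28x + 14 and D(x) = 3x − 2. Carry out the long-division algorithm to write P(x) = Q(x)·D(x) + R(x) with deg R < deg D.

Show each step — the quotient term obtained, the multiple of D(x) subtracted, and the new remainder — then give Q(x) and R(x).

Step 1: lead(−15x⁴ + x³ + 21x² − 28x + 14) ÷ lead(D) = −15x⁴ ÷ 3x = −5x³. Subtract (−5x³)·D = −15x⁴ + 10x³. Remainder: −9x³ + 21x² − 28x + 14.
Step 2: lead(−9x³ + 21x² − 28x + 14) ÷ lead(D) = −9x³ ÷ 3x = −3x². Subtract (−3x²)·D = −9x³ + 6x². Remainder: 15x² − 28x + 14.
Step 3: lead(15x² − 28x + 14) ÷ lead(D) = 15x² ÷ 3x = 5x. Subtract (5x)·D = 15x² − 10x. Remainder: −18x + 14.
Step 4: lead(−18x + 14) ÷ lead(D) = −18x ÷ 3x = −6. Subtract (−6)·D = −18x + 12. Remainder: 2.

Q(x) = −5x³ − 3x² + 5x − 6; R(x) = 2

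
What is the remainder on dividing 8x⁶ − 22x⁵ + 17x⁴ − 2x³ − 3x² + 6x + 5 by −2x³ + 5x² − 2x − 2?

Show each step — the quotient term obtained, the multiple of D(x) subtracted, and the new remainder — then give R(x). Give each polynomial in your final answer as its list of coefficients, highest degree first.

R = [3]

Step 1: lead(8x⁶ − 22x⁵ + 17x⁴ − 2x³ − 3x² + 6x + 5) ÷ lead(D) = 8x⁶ ÷ −2x³ = −4x³. Subtract (−4x³)·D = 8x⁶ − 20x⁵ + 8x⁴ + 8x³. Remainder: −2x⁵ + 9x⁴ − 10x³ − 3x² + 6x + 5.
Step 2: lead(−2x⁵ + 9x⁴ − 10x³ − 3x² + 6x + 5) ÷ lead(D) = −2x⁵ ÷ −2x³ = x². Subtract (x²)·D = −2x⁵ + 5x⁴ − 2x³ − 2x². Remainder: 4x⁴ − 8x³ − x² + 6x + 5.
Step 3: lead(4x⁴ − 8x³ − x² + 6x + 5) ÷ lead(D) = 4x⁴ ÷ −2x³ = −2x. Subtract (−2x)·D = 4x⁴ − 10x³ + 4x² + 4x. Remainder: 2x³ − 5x² + 2x + 5.
Step 4: lead(2x³ − 5x² + 2x + 5) ÷ lead(D) = 2x³ ÷ −2x³ = −1. Subtract (−1)·D = 2x³ − 5x² + 2x + 2. Remainder: 3.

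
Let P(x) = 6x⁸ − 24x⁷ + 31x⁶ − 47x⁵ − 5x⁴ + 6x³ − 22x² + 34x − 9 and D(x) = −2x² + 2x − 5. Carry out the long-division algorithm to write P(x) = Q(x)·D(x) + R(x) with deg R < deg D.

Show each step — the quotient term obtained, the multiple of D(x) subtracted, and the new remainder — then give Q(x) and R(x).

Q(x) = −3x⁶ + 9x⁵ + x⁴ + 2x³ + 2x² − 6x; R(x) = 4x − 9

Step 1: lead(6x⁸ − 24x⁷ + 31x⁶ − 47x⁵ − 5x⁴ + 6x³ − 22x² + 34x − 9) ÷ lead(D) = 6x⁸ ÷ −2x² = −3x⁶. Subtract (−3x⁶)·D = 6x⁸ − 6x⁷ + 15x⁶. Remainder: −18x⁷ + 16x⁶ − 47x⁵ − 5x⁴ + 6x³ − 22x² + 34x − 9.
Step 2: lead(−18x⁷ + 16x⁶ − 47x⁵ − 5x⁴ + 6x³ − 22x² + 34x − 9) ÷ lead(D) = −18x⁷ ÷ −2x² = 9x⁵. Subtract (9x⁵)·D = −18x⁷ + 18x⁶ − 45x⁵. Remainder: −2x⁶ − 2x⁵ − 5x⁴ + 6x³ − 22x² + 34x − 9.
Step 3: lead(−2x⁶ − 2x⁵ − 5x⁴ + 6x³ − 22x² + 34x − 9) ÷ lead(D) = −2x⁶ ÷ −2x² = x⁴. Subtract (x⁴)·D = −2x⁶ + 2x⁵ − 5x⁴. Remainder: −4x⁵ + 6x³ − 22x² + 34x − 9.
Step 4: lead(−4x⁵ + 6x³ − 22x² + 34x − 9) ÷ lead(D) = −4x⁵ ÷ −2x² = 2x³. Subtract (2x³)·D = −4x⁵ + 4x⁴ − 10x³. Remainder: −4x⁴ + 16x³ − 22x² + 34x − 9.
Step 5: lead(−4x⁴ + 16x³ − 22x² + 34x − 9) ÷ lead(D) = −4x⁴ ÷ −2x² = 2x². Subtract (2x²)·D = −4x⁴ + 4x³ − 10x². Remainder: 12x³ − 12x² + 34x − 9.
Step 6: lead(12x³ − 12x² + 34x − 9) ÷ lead(D) = 12x³ ÷ −2x² = −6x. Subtract (−6x)·D = 12x³ − 12x² + 30x. Remainder: 4x − 9.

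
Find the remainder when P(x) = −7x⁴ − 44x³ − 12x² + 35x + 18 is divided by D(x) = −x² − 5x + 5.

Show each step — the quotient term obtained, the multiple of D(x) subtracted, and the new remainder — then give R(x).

R(x) = 8

Step 1: lead(−7x⁴ − 44x³ − 12x² + 35x + 18) ÷ lead(D) = −7x⁴ ÷ −x² = 7x². Subtract (7x²)·D = −7x⁴ − 35x³ + 35x². Remainder: −9x³ − 47x² + 35x + 18.
Step 2: lead(−9x³ − 47x² + 35x + 18) ÷ lead(D) = −9x³ ÷ −x² = 9x. Subtract (9x)·D = −9x³ − 45x² + 45x. Remainder: −2x² − 10x + 18.
Step 3: lead(−2x² − 10x + 18) ÷ lead(D) = −2x² ÷ −x² = 2. Subtract (2)·D = −2x² − 10x + 10. Remainder: 8.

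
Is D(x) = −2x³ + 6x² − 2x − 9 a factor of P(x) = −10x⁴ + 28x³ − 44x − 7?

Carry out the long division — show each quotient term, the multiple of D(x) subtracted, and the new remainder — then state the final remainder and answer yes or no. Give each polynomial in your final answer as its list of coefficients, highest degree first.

R = [4, 3, 2], so D(x) is not a factor of P(x). no

Step 1: lead(−10x⁴ + 28x³ − 44x − 7) ÷ lead(D) = −10x⁴ ÷ −2x³ = 5x. Subtract (5x)·D = −10x⁴ + 30x³ − 10x² − 45x. Remainder: −2x³ + 10x² + x − 7.
Step 2: lead(−2x³ + 10x² + x − 7) ÷ lead(D) = −2x³ ÷ −2x³ = 1. Subtract (1)·D = −2x³ + 6x² − 2x − 9. Remainder: 4x² + 3x + 2.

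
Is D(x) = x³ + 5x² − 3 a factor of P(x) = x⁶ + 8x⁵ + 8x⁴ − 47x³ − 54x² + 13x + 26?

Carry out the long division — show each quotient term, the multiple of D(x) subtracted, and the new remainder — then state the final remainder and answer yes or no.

R(x) = −8x − 1, so D(x) is not a factor of P(x). no

Step 1: lead(x⁶ + 8x⁵ + 8x⁴ − 47x³ − 54x² + 13x + 26) ÷ lead(D) = x⁶ ÷ x³ = x³. Subtract (x³)·D = x⁶ + 5x⁵ − 3x³. Remainder: 3x⁵ + 8x⁴ − 44x³ − 54x² + 13x + 26.
Step 2: lead(3x⁵ + 8x⁴ − 44x³ − 54x² + 13x + 26) ÷ lead(D) = 3x⁵ ÷ x³ = 3x². Subtract (3x²)·D = 3x⁵ + 15x⁴ − 9x². Remainder: −7x⁴ − 44x³ − 45x² + 13x + 26.
Step 3: lead(−7x⁴ − 44x³ − 45x² + 13x + 26) ÷ lead(D) = −7x⁴ ÷ x³ = −7x. Subtract (−7x)·D = −7x⁴ − 35x³ + 21x. Remainder: −9x³ − 45x² − 8x + 26.
Step 4: lead(−9x³ − 45x² − 8x + 26) ÷ lead(D) = −9x³ ÷ x³ = −9. Subtract (−9)·D = −9x³ − 45x² + 27. Remainder: −8x − 1.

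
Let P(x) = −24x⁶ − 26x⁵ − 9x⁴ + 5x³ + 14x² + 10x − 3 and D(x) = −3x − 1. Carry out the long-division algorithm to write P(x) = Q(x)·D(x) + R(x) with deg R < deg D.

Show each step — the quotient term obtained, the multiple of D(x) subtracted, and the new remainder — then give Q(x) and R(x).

Q(x) = 8x⁵ + 6x⁴ + x³ − 2x² − 4x − 2; R(x) = −5

Step 1: lead(−24x⁶ − 26x⁵ − 9x⁴ + 5x³ + 14x² + 10x − 3) ÷ lead(D) = −24x⁶ ÷ −3x = 8x⁵. Subtract (8x⁵)·D = −24x⁶ − 8x⁵. Remainder: −18x⁵ − 9x⁴ + 5x³ + 14x² + 10x − 3.
Step 2: lead(−18x⁵ − 9x⁴ + 5x³ + 14x² + 10x − 3) ÷ lead(D) = −18x⁵ ÷ −3x = 6x⁴. Subtract (6x⁴)·D = −18x⁵ − 6x⁴. Remainder: −3x⁴ + 5x³ + 14x² + 10x − 3.
Step 3: lead(−3x⁴ + 5x³ + 14x² + 10x − 3) ÷ lead(D) = −3x⁴ ÷ −3x = x³. Subtract (x³)·D = −3x⁴ − x³. Remainder: 6x³ + 14x² + 10x − 3.
Step 4: lead(6x³ + 14x² + 10x − 3) ÷ lead(D) = 6x³ ÷ −3x = −2x². Subtract (−2x²)·D = 6x³ + 2x². Remainder: 12x² + 10x − 3.
Step 5: lead(12x² + 10x − 3) ÷ lead(D) = 12x² ÷ −3x = −4x. Subtract (−4x)·D = 12x² + 4x. Remainder: 6x − 3.
Step 6: lead(6x − 3) ÷ lead(D) = 6x ÷ −3x = −2. Subtract (−2)·D = 6x + 2. Remainder: −5.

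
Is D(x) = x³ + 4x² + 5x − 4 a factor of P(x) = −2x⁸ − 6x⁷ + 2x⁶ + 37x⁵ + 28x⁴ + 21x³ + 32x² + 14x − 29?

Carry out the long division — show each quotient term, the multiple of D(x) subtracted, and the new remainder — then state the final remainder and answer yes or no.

Step 1: lead(−2x⁸ − 6x⁷ + 2x⁶ + 37x⁵ + 28x⁴ + 21x³ + 32x² + 14x − 29) ÷ lead(D) = −2x⁸ ÷ x³ = −2x⁵. Subtract (−2x⁵)·D = −2x⁸ − 8x⁷ − 10x⁶ + 8x⁵. Remainder: 2x⁷ + 12x⁶ + 29x⁵ + 28x⁴ + 21x³ + 32x² + 14x − 29.
Step 2: lead(2x⁷ + 12x⁶ + 29x⁵ + 28x⁴ + 21x³ + 32x² + 14x − 29) ÷ lead(D) = 2x⁷ ÷ x³ = 2x⁴. Subtract (2x⁴)·D = 2x⁷ + 8x⁶ + 10x⁵ − 8x⁴. Remainder: 4x⁶ + 19x⁵ + 36x⁴ + 21x³ + 32x² + 14x − 29.
Step 3: lead(4x⁶ + 19x⁵ + 36x⁴ + 21x³ + 32x² + 14x − 29) ÷ lead(D) = 4x⁶ ÷ x³ = 4x³. Subtract (4x³)·D = 4x⁶ + 16x⁵ + 20x⁴ − 16x³. Remainder: 3x⁵ + 16x⁴ + 37x³ + 32x² + 14x − 29.
Step 4: lead(3x⁵ + 16x⁴ + 37x³ + 32x² + 14x − 29) ÷ lead(D) = 3x⁵ ÷ x³ = 3x². Subtract (3x²)·D = 3x⁵ + 12x⁴ + 15x³ − 12x². Remainder: 4x⁴ + 22x³ + 44x² + 14x − 29.
Step 5: lead(4x⁴ + 22x³ + 44x² + 14x − 29) ÷ lead(D) = 4x⁴ ÷ x³ = 4x. Subtract (4x)·D = 4x⁴ + 16x³ + 20x² − 16x. Remainder: 6x³ + 24x² + 30x − 29.
Step 6: lead(6x³ + 24x² + 30x − 29) ÷ lead(D) = 6x³ ÷ x³ = 6. Subtract (6)·D = 6x³ + 24x² + 30x − 24. Remainder: −5.

R(x) = −5, so D(x) is not a factor of P(x). no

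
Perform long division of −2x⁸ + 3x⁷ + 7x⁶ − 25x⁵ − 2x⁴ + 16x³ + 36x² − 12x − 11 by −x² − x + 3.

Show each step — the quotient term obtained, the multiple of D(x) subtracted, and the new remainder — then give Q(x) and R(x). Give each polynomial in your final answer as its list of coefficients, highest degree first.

Q = [2, -5, 4, 6, 8, -6, -6]; R = [7]

Step 1: lead(−2x⁸ + 3x⁷ + 7x⁶ − 25x⁵ − 2x⁴ + 16x³ + 36x² − 12x − 11) ÷ lead(D) = −2x⁸ ÷ −x² = 2x⁶. Subtract (2x⁶)·D = −2x⁸ − 2x⁷ + 6x⁶. Remainder: 5x⁷ + x⁶ − 25x⁵ − 2x⁴ + 16x³ + 36x² − 12x − 11.
Step 2: lead(5x⁷ + x⁶ − 25x⁵ − 2x⁴ + 16x³ + 36x² − 12x − 11) ÷ lead(D) = 5x⁷ ÷ −x² = −5x⁵. Subtract (−5x⁵)·D = 5x⁷ + 5x⁶ − 15x⁵. Remainder: −4x⁶ − 10x⁵ − 2x⁴ + 16x³ + 36x² − 12x − 11.
Step 3: lead(−4x⁶ − 10x⁵ − 2x⁴ + 16x³ + 36x² − 12x − 11) ÷ lead(D) = −4x⁶ ÷ −x² = 4x⁴. Subtract (4x⁴)·D = −4x⁶ − 4x⁵ + 12x⁴. Remainder: −6x⁵ − 14x⁴ + 16x³ + 36x² − 12x − 11.
Step 4: lead(−6x⁵ − 14x⁴ + 16x³ + 36x² − 12x − 11) ÷ lead(D) = −6x⁵ ÷ −x² = 6x³. Subtract (6x³)·D = −6x⁵ − 6x⁴ + 18x³. Remainder: −8x⁴ − 2x³ + 36x² − 12x − 11.
Step 5: lead(−8x⁴ − 2x³ + 36x² − 12x − 11) ÷ lead(D) = −8x⁴ ÷ −x² = 8x². Subtract (8x²)·D = −8x⁴ − 8x³ + 24x². Remainder: 6x³ + 12x² − 12x − 11.
Step 6: lead(6x³ + 12x² − 12x − 11) ÷ lead(D) = 6x³ ÷ −x² = −6x. Subtract (−6x)·D = 6x³ + 6x² − 18x. Remainder: 6x² + 6x − 11.
Step 7: lead(6x² + 6x − 11) ÷ lead(D) = 6x² ÷ −x² = −6. Subtract (−6)·D = 6x² + 6x − 18. Remainder: 7.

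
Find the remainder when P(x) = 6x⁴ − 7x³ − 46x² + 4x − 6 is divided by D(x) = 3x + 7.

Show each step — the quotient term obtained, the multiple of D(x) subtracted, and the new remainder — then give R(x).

R(x) = 1

Step 1: lead(6x⁴ − 7x³ − 46x² + 4x − 6) ÷ lead(D) = 6x⁴ ÷ 3x = 2x³. Subtract (2x³)·D = 6x⁴ + 14x³. Remainder: −21x³ − 46x² + 4x − 6.
Step 2: lead(−21x³ − 46x² + 4x − 6) ÷ lead(D) = −21x³ ÷ 3x = −7x². Subtract (−7x²)·D = −21x³ − 49x². Remainder: 3x² + 4x − 6.
Step 3: lead(3x² + 4x − 6) ÷ lead(D) = 3x² ÷ 3x = x. Subtract (x)·D = 3x² + 7x. Remainder: −3x − 6.
Step 4: lead(−3x − 6) ÷ lead(D) = −3x ÷ 3x = −1. Subtract (−1)·D = −3x − 7. Remainder: 1.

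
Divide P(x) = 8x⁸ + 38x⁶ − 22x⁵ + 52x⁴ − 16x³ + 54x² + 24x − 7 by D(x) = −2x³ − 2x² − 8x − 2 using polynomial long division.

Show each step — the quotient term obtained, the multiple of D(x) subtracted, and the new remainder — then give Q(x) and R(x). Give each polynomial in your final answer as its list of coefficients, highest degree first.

Q = [-4, 4, -7, 6, -8, -1]; R = [-9]

Step 1: lead(8x⁸ + 38x⁶ − 22x⁵ + 52x⁴ − 16x³ + 54x² + 24x − 7) ÷ lead(D) = 8x⁸ ÷ −2x³ = −4x⁵. Subtract (−4x⁵)·D = 8x⁸ + 8x⁷ + 32x⁶ + 8x⁵. Remainder: −8x⁷ + 6x⁶ − 30x⁵ + 52x⁴ − 16x³ + 54x² + 24x − 7.
Step 2: lead(−8x⁷ + 6x⁶ − 30x⁵ + 52x⁴ − 16x³ + 54x² + 24x − 7) ÷ lead(D) = −8x⁷ ÷ −2x³ = 4x⁴. Subtract (4x⁴)·D = −8x⁷ − 8x⁶ − 32x⁵ − 8x⁴. Remainder: 14x⁶ + 2x⁵ + 60x⁴ − 16x³ + 54x² + 24x − 7.
Step 3: lead(14x⁶ + 2x⁵ + 60x⁴ − 16x³ + 54x² + 24x − 7) ÷ lead(D) = 14x⁶ ÷ −2x³ = −7x³. Subtract (−7x³)·D = 14x⁶ + 14x⁵ + 56x⁴ + 14x³. Remainder: −12x⁵ + 4x⁴ − 30x³ + 54x² + 24x − 7.
Step 4: lead(−12x⁵ + 4x⁴ − 30x³ + 54x² + 24x − 7) ÷ lead(D) = −12x⁵ ÷ −2x³ = 6x². Subtract (6x²)·D = −12x⁵ − 12x⁴ − 48x³ − 12x². Remainder: 16x⁴ + 18x³ + 66x² + 24x − 7.
Step 5: lead(16x⁴ + 18x³ + 66x² + 24x − 7) ÷ lead(D) = 16x⁴ ÷ −2x³ = −8x. Subtract (−8x)·D = 16x⁴ + 16x³ + 64x² + 16x. Remainder: 2x³ + 2x² + 8x − 7.
Step 6: lead(2x³ + 2x² + 8x − 7) ÷ lead(D) = 2x³ ÷ −2x³ = −1. Subtract (−1)·D = 2x³ + 2x² + 8x + 2. Remainder: −9.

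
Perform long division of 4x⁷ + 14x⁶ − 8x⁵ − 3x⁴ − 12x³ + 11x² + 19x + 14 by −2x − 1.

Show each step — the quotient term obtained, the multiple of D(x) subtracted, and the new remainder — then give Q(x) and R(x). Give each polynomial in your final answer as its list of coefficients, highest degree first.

Q = [-2, -6, 7, -2, 7, -9, -5]; R = [9]

Step 1: lead(4x⁷ + 14x⁶ − 8x⁵ − 3x⁴ − 12x³ + 11x² + 19x + 14) ÷ lead(D) = 4x⁷ ÷ −2x = −2x⁶. Subtract (−2x⁶)·D = 4x⁷ + 2x⁶. Remainder: 12x⁶ − 8x⁵ − 3x⁴ − 12x³ + 11x² + 19x + 14.
Step 2: lead(12x⁶ − 8x⁵ − 3x⁴ − 12x³ + 11x² + 19x + 14) ÷ lead(D) = 12x⁶ ÷ −2x = −6x⁵. Subtract (−6x⁵)·D = 12x⁶ + 6x⁵. Remainder: −14x⁵ − 3x⁴ − 12x³ + 11x² + 19x + 14.
Step 3: lead(−14x⁵ − 3x⁴ − 12x³ + 11x² + 19x + 14) ÷ lead(D) = −14x⁵ ÷ −2x = 7x⁴. Subtract (7x⁴)·D = −14x⁵ − 7x⁴. Remainder: 4x⁴ − 12x³ + 11x² + 19x + 14.
Step 4: lead(4x⁴ − 12x³ + 11x² + 19x + 14) ÷ lead(D) = 4x⁴ ÷ −2x = −2x³. Subtract (−2x³)·D = 4x⁴ + 2x³. Remainder: −14x³ + 11x² + 19x + 14.
Step 5: lead(−14x³ + 11x² + 19x + 14) ÷ lead(D) = −14x³ ÷ −2x = 7x². Subtract (7x²)·D = −14x³ − 7x². Remainder: 18x² + 19x + 14.
Step 6: lead(18x² + 19x + 14) ÷ lead(D) = 18x² ÷ −2x = −9x. Subtract (−9x)·D = 18x² + 9x. Remainder: 10x + 14.
Step 7: lead(10x + 14) ÷ lead(D) = 10x ÷ −2x = −5. Subtract (−5)·D = 10x + 5. Remainder: 9.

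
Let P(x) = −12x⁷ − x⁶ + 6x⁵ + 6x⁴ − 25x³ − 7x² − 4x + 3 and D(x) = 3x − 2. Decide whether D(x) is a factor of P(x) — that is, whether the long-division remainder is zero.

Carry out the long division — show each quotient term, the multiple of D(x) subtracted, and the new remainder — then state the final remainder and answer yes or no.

Step 1: lead(−12x⁷ − x⁶ + 6x⁵ + 6x⁴ − 25x³ − 7x² − 4x + 3) ÷ lead(D) = −12x⁷ ÷ 3x = −4x⁶. Subtract (−4x⁶)·D = −12x⁷ + 8x⁶. Remainder: −9x⁶ + 6x⁵ + 6x⁴ − 25x³ − 7x² − 4x + 3.
Step 2: lead(−9x⁶ + 6x⁵ + 6x⁴ − 25x³ − 7x² − 4x + 3) ÷ lead(D) = −9x⁶ ÷ 3x = −3x⁵. Subtract (−3x⁵)·D = −9x⁶ + 6x⁵. Remainder: 6x⁴ − 25x³ − 7x² − 4x + 3.
Step 3: lead(6x⁴ − 25x³ − 7x² − 4x + 3) ÷ lead(D) = 6x⁴ ÷ 3x = 2x³. Subtract (2x³)·D = 6x⁴ − 4x³. Remainder: −21x³ − 7x² − 4x + 3.
Step 4: lead(−21x³ − 7x² − 4x + 3) ÷ lead(D) = −21x³ ÷ 3x = −7x². Subtract (−7x²)·D = −21x³ + 14x². Remainder: −21x² − 4x + 3.
Step 5: lead(−21x² − 4x + 3) ÷ lead(D) = −21x² ÷ 3x = −7x. Subtract (−7x)·D = −21x² + 14x. Remainder: −18x + 3.
Step 6: lead(−18x + 3) ÷ lead(D) = −18x ÷ 3x = −6. Subtract (−6)·D = −18x + 12. Remainder: −9.

R(x) = −9, so D(x) is not a factor of P(x). no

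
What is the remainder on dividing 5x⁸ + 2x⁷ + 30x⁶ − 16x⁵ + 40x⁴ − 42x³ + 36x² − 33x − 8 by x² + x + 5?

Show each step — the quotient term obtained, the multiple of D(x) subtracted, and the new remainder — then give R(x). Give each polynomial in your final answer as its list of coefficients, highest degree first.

R = [7]

Step 1: lead(5x⁸ + 2x⁷ + 30x⁶ − 16x⁵ + 40x⁴ − 42x³ + 36x² − 33x − 8) ÷ lead(D) = 5x⁸ ÷ x² = 5x⁶. Subtract (5x⁶)·D = 5x⁸ + 5x⁷ + 25x⁶. Remainder: −3x⁷ + 5x⁶ − 16x⁵ + 40x⁴ − 42x³ + 36x² − 33x − 8.
Step 2: lead(−3x⁷ + 5x⁶ − 16x⁵ + 40x⁴ − 42x³ + 36x² − 33x − 8) ÷ lead(D) = −3x⁷ ÷ x² = −3x⁵. Subtract (−3x⁵)·D = −3x⁷ − 3x⁶ − 15x⁵. Remainder: 8x⁶ − x⁵ + 40x⁴ − 42x³ + 36x² − 33x − 8.
Step 3: lead(8x⁶ − x⁵ + 40x⁴ − 42x³ + 36x² − 33x − 8) ÷ lead(D) = 8x⁶ ÷ x² = 8x⁴. Subtract (8x⁴)·D = 8x⁶ + 8x⁵ + 40x⁴. Remainder: −9x⁵ − 42x³ + 36x² − 33x − 8.
Step 4: lead(−9x⁵ − 42x³ + 36x² − 33x − 8) ÷ lead(D) = −9x⁵ ÷ x² = −9x³. Subtract (−9x³)·D = −9x⁵ − 9x⁴ − 45x³. Remainder: 9x⁴ + 3x³ + 36x² − 33x − 8.
Step 5: lead(9x⁴ + 3x³ + 36x² − 33x − 8) ÷ lead(D) = 9x⁴ ÷ x² = 9x². Subtract (9x²)·D = 9x⁴ + 9x³ + 45x². Remainder: −6x³ − 9x² − 33x − 8.
Step 6: lead(−6x³ − 9x² − 33x − 8) ÷ lead(D) = −6x³ ÷ x² = −6x. Subtract (−6x)·D = −6x³ − 6x² − 30x. Remainder: −3x² − 3x − 8.
Step 7: lead(−3x² − 3x − 8) ÷ lead(D) = −3x² ÷ x² = −3. Subtract (−3)·D = −3x² − 3x − 15. Remainder: 7.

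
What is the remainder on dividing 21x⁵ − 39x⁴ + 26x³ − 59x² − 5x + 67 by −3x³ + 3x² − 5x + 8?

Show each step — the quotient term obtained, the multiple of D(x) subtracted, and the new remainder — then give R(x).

Step 1: lead(21x⁵ − 39x⁴ + 26x³ − 59x² − 5x + 67) ÷ lead(D) = 21x⁵ ÷ −3x³ = −7x². Subtract (−7x²)·D = 21x⁵ − 21x⁴ + 35x³ − 56x². Remainder: −18x⁴ − 9x³ − 3x² − 5x + 67.
Step 2: lead(−18x⁴ − 9x³ − 3x² − 5x + 67) ÷ lead(D) = −18x⁴ ÷ −3x³ = 6x. Subtract (6x)·D = −18x⁴ + 18x³ − 30x² + 48x. Remainder: −27x³ + 27x² − 53x + 67.
Step 3: lead(−27x³ + 27x² − 53x + 67) ÷ lead(D) = −27x³ ÷ −3x³ = 9. Subtract (9)·D = −27x³ + 27x² − 45x + 72. Remainder: −8x − 5.

R(x) = −8x − 5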